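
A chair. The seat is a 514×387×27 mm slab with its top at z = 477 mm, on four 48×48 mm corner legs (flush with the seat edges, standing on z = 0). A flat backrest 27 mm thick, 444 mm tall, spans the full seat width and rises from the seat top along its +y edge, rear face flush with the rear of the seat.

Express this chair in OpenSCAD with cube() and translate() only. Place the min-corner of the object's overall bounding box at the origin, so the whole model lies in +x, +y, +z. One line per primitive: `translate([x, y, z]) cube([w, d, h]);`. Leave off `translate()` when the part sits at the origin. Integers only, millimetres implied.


translate([0, 0, 450]) cube([514, 387, 27]);
cube([48, 48, 450]);
translate([466, 0, 0]) cube([48, 48, 450]);
translate([0, 339, 0]) cube([48, 48, 450]);
translate([466, 339, 0]) cube([48, 48, 450]);
translate([0, 360, 477]) cube([514, 27, 444]);


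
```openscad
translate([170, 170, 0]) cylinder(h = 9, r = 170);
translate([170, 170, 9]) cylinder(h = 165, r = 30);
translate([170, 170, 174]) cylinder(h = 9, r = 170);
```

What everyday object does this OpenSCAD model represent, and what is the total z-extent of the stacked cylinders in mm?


A spool. The overall height is 183 mm.

Three coaxial cylinders, large–small–large — a spool. Two 9 mm flanges and a 165 mm core give 9 + 165 + 9 = 183 mm.


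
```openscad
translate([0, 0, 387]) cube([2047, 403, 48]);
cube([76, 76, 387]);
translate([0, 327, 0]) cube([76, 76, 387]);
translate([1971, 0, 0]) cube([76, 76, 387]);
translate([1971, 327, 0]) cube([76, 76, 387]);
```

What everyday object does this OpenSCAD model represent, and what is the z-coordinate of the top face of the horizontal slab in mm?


A bench. The seat-top height is 435 mm.

A long slab on four corner posts — a bench. The slab sits at z = 387 with thickness 48, so the top is 387 + 48 = 435 mm.


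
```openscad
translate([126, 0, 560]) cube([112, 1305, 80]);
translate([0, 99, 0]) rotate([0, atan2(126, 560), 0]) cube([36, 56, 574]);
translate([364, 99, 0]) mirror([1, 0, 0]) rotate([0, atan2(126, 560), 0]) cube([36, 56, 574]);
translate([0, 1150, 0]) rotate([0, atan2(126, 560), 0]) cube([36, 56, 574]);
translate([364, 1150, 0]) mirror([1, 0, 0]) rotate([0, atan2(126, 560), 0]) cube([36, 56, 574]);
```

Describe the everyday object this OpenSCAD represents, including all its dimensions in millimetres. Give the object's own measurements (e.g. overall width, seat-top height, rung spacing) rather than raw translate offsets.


A sawhorse. A 112×1305×80 mm beam (x, y, z) sits on two A-frame leg pairs. Each pair is two raked legs of 36×56 mm section (56 mm along y) splaying symmetrically in x. Each leg rises 560 mm vertically over 126 mm of horizontal reach and is 574 mm long along its own axis. Every leg's outer bottom edge rests on the floor and its outer top edge meets a bottom edge of the beam — the left legs (tilting toward +x) meet the beam's −x bottom edge, the right legs (their mirror images, tilting toward −x) meet its +x bottom edge — so the leg tops tuck under the beam, the beam's underside is 560 mm above the floor, and the feet are 364 mm apart outside-to-outside with the beam centred between them. The two leg pairs are set in 99 mm from either end of the beam.


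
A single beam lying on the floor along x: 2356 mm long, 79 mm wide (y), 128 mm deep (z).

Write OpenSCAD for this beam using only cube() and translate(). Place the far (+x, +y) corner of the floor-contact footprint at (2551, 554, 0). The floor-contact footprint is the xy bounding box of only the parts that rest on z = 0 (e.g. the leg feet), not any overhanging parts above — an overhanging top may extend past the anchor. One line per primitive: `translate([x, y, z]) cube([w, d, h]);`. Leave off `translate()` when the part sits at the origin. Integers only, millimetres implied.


translate([195, 475, 0]) cube([2356, 79, 128]);


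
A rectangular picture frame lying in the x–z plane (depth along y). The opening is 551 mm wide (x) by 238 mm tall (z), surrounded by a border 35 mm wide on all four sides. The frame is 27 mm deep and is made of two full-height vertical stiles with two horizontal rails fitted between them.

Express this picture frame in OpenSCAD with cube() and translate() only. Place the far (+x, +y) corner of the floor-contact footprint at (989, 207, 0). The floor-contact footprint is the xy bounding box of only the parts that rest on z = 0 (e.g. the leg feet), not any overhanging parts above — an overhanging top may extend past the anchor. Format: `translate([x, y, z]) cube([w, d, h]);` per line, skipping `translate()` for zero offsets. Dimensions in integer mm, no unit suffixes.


translate([368, 180, 0]) cube([35, 27, 308]);
translate([954, 180, 0]) cube([35, 27, 308]);
translate([403, 180, 0]) cube([551, 27, 35]);
translate([403, 180, 273]) cube([551, 27, 35]);


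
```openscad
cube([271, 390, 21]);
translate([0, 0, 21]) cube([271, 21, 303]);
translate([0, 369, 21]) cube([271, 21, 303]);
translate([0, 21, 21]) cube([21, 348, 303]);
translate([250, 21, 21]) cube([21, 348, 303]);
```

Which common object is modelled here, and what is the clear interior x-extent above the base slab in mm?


An open box. The internal width is 229 mm.

A 271×390 base slab with four walls standing on it — an open box. The base is 271 mm wide and the walls are 21 mm thick, so the internal width is 271 − 2 × 21 = 229 mm.


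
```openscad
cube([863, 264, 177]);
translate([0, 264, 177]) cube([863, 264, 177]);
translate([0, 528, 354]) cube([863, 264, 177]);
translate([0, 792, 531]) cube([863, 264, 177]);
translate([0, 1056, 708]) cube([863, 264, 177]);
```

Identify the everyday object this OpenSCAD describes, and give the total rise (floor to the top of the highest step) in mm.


A staircase. The total rise is 885 mm.

5 identical blocks, each offset up and back from the previous — a staircase. Each step is 177 mm tall and there are 5 of them, so the total rise is 5 × 177 = 885 mm.


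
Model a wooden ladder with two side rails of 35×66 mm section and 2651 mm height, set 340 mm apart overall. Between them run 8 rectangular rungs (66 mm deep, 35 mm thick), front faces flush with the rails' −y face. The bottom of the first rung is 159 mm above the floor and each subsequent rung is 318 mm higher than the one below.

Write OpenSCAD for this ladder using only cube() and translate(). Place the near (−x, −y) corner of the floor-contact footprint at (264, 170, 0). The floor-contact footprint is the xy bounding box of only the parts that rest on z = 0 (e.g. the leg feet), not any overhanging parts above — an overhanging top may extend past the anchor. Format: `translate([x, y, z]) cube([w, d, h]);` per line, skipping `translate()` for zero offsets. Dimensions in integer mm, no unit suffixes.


translate([264, 170, 0]) cube([35, 66, 2651]);
translate([569, 170, 0]) cube([35, 66, 2651]);
translate([299, 170, 159]) cube([270, 66, 35]);
translate([299, 170, 477]) cube([270, 66, 35]);
translate([299, 170, 795]) cube([270, 66, 35]);
translate([299, 170, 1113]) cube([270, 66, 35]);
translate([299, 170, 1431]) cube([270, 66, 35]);
translate([299, 170, 1749]) cube([270, 66, 35]);
translate([299, 170, 2067]) cube([270, 66, 35]);
translate([299, 170, 2385]) cube([270, 66, 35]);


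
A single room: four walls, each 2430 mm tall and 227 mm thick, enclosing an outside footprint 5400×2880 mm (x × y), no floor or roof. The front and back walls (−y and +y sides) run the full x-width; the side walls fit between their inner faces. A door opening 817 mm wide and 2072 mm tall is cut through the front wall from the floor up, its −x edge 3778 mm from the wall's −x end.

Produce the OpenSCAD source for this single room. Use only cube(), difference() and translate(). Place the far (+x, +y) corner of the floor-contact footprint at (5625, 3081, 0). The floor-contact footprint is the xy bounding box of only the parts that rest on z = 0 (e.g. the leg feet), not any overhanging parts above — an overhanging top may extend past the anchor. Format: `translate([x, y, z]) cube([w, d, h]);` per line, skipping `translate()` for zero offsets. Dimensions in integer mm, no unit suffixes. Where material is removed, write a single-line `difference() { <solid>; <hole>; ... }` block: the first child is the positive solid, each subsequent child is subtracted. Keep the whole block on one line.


difference() { translate([225, 201, 0]) cube([5400, 227, 2430]); translate([4003, 201, 0]) cube([817, 227, 2072]); }
translate([225, 2854, 0]) cube([5400, 227, 2430]);
translate([225, 428, 0]) cube([227, 2426, 2430]);
translate([5398, 428, 0]) cube([227, 2426, 2430]);


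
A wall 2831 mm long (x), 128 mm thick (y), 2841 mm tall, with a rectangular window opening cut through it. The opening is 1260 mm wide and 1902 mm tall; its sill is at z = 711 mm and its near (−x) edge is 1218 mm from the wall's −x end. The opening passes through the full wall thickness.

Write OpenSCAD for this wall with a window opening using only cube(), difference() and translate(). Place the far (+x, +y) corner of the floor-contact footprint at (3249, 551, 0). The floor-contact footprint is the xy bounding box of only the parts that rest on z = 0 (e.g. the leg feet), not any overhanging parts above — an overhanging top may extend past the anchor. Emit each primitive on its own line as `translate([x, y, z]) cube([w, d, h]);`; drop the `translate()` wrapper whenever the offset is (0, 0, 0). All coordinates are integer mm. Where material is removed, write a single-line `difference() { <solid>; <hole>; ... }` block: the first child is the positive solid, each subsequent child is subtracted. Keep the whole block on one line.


difference() { translate([418, 423, 0]) cube([2831, 128, 2841]); translate([1636, 423, 711]) cube([1260, 128, 1902]); }


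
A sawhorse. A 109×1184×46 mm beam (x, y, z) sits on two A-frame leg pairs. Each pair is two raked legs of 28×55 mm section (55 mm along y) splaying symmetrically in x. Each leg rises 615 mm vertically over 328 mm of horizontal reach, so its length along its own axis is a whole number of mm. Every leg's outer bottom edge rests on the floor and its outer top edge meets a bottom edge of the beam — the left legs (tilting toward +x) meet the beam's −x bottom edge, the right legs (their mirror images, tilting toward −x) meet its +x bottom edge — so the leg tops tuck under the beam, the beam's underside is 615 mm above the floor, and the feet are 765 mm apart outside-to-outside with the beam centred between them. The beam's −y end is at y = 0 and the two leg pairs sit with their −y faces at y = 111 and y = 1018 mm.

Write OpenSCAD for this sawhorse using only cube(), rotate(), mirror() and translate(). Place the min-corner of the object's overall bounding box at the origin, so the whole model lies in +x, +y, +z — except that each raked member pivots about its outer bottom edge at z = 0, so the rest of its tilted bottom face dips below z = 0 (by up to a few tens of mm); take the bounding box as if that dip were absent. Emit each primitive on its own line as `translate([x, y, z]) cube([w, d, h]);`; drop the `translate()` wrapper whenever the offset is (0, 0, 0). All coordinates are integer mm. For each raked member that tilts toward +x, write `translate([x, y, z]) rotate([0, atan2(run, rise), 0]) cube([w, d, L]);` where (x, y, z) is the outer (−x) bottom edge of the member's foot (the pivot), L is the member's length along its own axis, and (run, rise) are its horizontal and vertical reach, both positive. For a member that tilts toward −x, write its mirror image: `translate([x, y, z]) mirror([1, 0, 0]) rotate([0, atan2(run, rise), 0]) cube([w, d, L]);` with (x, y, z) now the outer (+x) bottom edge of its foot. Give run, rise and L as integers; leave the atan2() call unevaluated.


translate([328, 0, 615]) cube([109, 1184, 46]);
translate([0, 111, 0]) rotate([0, atan2(328, 615), 0]) cube([28, 55, 697]);
translate([765, 111, 0]) mirror([1, 0, 0]) rotate([0, atan2(328, 615), 0]) cube([28, 55, 697]);
translate([0, 1018, 0]) rotate([0, atan2(328, 615), 0]) cube([28, 55, 697]);
translate([765, 1018, 0]) mirror([1, 0, 0]) rotate([0, atan2(328, 615), 0]) cube([28, 55, 697]);


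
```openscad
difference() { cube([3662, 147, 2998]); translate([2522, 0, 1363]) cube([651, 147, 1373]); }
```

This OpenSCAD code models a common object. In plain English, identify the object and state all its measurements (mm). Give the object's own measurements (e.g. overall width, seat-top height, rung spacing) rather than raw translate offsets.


A wall 3662 mm long (x), 147 mm thick (y), 2998 mm tall, with a rectangular window opening cut through it. The opening is 651 mm wide and 1373 mm tall; its sill is at z = 1363 mm and its near (−x) edge is 2522 mm from the wall's −x end. The opening passes through the full wall thickness.


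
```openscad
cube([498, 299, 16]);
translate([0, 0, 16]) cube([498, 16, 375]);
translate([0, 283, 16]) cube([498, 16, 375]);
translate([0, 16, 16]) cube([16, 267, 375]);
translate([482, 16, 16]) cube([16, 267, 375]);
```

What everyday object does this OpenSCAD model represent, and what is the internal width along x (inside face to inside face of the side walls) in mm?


An open box. The internal width is 466 mm.

A 498×299 base slab with four walls standing on it — an open box. The base is 498 mm wide and the walls are 16 mm thick, so the internal width is 498 − 2 × 16 = 466 mm.


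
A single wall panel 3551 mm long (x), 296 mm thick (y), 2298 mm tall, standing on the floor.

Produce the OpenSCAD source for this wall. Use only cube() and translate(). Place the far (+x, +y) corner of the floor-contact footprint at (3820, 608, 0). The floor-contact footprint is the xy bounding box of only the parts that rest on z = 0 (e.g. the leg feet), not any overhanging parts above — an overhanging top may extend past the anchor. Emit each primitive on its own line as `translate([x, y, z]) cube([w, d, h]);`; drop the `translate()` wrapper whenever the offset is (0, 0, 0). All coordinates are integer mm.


translate([269, 312, 0]) cube([3551, 296, 2298]);


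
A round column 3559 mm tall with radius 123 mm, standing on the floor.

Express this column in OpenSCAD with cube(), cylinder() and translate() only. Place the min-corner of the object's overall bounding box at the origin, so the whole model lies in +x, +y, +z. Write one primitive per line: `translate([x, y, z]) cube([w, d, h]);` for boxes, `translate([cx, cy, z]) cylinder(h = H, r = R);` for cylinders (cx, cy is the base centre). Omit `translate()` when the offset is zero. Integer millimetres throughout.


translate([123, 123, 0]) cylinder(h = 3559, r = 123);


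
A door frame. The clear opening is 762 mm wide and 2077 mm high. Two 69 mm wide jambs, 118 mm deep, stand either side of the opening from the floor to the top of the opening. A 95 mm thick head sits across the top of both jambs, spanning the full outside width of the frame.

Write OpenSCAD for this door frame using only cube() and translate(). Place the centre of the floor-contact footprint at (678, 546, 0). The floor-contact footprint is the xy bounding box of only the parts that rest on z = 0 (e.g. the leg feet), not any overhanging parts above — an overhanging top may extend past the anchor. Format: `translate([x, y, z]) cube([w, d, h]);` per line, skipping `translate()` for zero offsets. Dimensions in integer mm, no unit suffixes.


translate([228, 487, 0]) cube([69, 118, 2077]);
translate([1059, 487, 0]) cube([69, 118, 2077]);
translate([228, 487, 2077]) cube([900, 118, 95]);


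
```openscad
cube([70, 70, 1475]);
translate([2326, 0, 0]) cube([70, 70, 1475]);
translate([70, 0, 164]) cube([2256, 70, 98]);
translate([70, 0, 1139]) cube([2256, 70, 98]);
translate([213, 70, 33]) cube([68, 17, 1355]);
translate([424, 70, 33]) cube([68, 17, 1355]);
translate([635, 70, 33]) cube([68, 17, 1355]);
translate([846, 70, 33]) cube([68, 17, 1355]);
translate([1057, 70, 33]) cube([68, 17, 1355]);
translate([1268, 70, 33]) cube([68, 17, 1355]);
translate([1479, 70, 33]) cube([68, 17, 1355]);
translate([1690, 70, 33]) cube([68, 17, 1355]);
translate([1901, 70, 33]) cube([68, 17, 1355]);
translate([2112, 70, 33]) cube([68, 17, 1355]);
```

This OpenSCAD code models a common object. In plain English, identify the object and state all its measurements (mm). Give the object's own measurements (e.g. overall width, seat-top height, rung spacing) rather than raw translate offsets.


A fence section. Two 70×70 mm posts, 1475 mm tall, stand on the floor with a clear span of 2256 mm between their inner faces. Two horizontal rails of 70×98 mm section span the gap between the posts with their undersides at z = 164 mm and z = 1139 mm, flush with the posts' −y face. 10 pickets, each 68 mm wide, 17 mm thick and 1355 mm tall, are fixed to the +y face of the rails with their bottoms at z = 33 mm, spaced across the span with a 143 mm gap after the −x post and between neighbouring pickets, with 146 mm left before the +x post.


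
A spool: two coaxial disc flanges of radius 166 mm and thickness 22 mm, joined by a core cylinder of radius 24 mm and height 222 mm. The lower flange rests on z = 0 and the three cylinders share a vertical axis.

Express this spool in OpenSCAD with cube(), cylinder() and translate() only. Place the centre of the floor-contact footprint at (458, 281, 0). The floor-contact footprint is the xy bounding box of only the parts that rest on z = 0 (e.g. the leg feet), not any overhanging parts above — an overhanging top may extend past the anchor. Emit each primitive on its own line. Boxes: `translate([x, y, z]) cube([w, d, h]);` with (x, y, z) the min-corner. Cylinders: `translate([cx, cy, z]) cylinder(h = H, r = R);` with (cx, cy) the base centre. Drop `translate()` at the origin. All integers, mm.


translate([458, 281, 0]) cylinder(h = 22, r = 166);
translate([458, 281, 22]) cylinder(h = 222, r = 24);
translate([458, 281, 244]) cylinder(h = 22, r = 166);


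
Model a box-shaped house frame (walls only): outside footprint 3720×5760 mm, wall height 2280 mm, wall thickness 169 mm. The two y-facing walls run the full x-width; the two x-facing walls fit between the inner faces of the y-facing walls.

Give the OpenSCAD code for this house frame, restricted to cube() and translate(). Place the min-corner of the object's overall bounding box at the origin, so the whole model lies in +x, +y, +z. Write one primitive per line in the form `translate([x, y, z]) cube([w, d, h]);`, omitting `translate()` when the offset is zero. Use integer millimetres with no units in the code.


cube([3720, 169, 2280]);
translate([0, 5591, 0]) cube([3720, 169, 2280]);
translate([0, 169, 0]) cube([169, 5422, 2280]);
translate([3551, 169, 0]) cube([169, 5422, 2280]);


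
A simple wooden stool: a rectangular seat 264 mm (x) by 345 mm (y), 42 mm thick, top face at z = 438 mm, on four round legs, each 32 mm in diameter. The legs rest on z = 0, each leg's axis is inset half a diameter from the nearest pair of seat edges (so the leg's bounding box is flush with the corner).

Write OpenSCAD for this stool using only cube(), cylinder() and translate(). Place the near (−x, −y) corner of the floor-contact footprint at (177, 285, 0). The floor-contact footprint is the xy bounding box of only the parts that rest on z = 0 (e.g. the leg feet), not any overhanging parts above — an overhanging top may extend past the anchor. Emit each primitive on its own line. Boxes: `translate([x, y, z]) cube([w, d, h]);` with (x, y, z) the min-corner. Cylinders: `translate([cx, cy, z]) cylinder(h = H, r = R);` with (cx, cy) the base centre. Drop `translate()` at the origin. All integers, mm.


translate([177, 285, 396]) cube([264, 345, 42]);
translate([193, 301, 0]) cylinder(h = 396, r = 16);
translate([425, 301, 0]) cylinder(h = 396, r = 16);
translate([193, 614, 0]) cylinder(h = 396, r = 16);
translate([425, 614, 0]) cylinder(h = 396, r = 16);


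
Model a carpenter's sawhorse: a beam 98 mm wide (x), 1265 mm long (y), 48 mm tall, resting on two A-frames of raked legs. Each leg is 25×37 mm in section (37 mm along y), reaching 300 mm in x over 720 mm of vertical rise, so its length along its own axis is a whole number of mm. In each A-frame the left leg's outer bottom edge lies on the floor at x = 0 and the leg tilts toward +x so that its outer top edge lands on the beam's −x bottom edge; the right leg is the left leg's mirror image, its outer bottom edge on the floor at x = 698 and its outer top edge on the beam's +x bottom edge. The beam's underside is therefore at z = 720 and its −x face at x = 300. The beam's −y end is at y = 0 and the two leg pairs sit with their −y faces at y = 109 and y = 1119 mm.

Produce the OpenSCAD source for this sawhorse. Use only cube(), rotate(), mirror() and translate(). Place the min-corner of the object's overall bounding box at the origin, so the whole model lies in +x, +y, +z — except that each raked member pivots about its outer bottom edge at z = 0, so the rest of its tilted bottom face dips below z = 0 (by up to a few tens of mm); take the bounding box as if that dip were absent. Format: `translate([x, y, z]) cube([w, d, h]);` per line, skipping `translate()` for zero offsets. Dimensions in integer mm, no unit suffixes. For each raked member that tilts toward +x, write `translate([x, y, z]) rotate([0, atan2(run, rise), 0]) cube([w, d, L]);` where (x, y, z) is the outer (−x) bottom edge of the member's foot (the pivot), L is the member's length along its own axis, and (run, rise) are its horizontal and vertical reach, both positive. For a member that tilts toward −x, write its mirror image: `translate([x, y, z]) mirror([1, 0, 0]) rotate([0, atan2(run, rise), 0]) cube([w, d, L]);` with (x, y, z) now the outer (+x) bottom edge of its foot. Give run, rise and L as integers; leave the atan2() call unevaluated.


translate([300, 0, 720]) cube([98, 1265, 48]);
translate([0, 109, 0]) rotate([0, atan2(300, 720), 0]) cube([25, 37, 780]);
translate([698, 109, 0]) mirror([1, 0, 0]) rotate([0, atan2(300, 720), 0]) cube([25, 37, 780]);
translate([0, 1119, 0]) rotate([0, atan2(300, 720), 0]) cube([25, 37, 780]);
translate([698, 1119, 0]) mirror([1, 0, 0]) rotate([0, atan2(300, 720), 0]) cube([25, 37, 780]);


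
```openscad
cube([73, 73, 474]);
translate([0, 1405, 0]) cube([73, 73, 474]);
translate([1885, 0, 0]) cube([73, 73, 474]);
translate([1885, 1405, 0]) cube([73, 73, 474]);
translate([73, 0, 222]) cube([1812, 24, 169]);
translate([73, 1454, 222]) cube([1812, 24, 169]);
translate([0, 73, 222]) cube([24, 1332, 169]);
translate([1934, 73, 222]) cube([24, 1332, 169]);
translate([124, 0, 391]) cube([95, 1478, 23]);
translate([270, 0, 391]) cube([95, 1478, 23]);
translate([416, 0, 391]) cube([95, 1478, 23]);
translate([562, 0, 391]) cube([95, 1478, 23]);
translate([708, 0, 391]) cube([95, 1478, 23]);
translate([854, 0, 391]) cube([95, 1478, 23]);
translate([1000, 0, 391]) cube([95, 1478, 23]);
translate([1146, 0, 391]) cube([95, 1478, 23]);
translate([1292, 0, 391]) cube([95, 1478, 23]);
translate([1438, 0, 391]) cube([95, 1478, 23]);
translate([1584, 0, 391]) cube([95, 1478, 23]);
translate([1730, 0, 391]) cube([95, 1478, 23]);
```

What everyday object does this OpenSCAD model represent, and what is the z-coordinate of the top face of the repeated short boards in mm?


A bed frame. The slat-top height is 414 mm.

Four posts, four rails, and a row of slats — a bed frame. Slats sit on the rails at z = 222 + 169 = 391; with slat thickness 23, the top is 414 mm.


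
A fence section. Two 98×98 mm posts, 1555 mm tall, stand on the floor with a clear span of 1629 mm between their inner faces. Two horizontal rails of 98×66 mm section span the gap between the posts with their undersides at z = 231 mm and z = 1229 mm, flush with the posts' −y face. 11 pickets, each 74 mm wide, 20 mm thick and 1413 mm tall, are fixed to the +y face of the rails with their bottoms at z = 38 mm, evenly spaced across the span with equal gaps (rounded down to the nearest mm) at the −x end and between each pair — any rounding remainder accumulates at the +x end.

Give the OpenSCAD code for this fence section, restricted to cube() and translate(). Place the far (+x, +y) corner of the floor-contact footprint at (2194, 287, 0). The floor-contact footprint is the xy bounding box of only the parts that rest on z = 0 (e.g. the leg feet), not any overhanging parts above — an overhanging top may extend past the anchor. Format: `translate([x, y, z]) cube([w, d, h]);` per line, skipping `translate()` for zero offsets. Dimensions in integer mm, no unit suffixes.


translate([369, 189, 0]) cube([98, 98, 1555]);
translate([2096, 189, 0]) cube([98, 98, 1555]);
translate([467, 189, 231]) cube([1629, 98, 66]);
translate([467, 189, 1229]) cube([1629, 98, 66]);
translate([534, 287, 38]) cube([74, 20, 1413]);
translate([675, 287, 38]) cube([74, 20, 1413]);
translate([816, 287, 38]) cube([74, 20, 1413]);
translate([957, 287, 38]) cube([74, 20, 1413]);
translate([1098, 287, 38]) cube([74, 20, 1413]);
translate([1239, 287, 38]) cube([74, 20, 1413]);
translate([1380, 287, 38]) cube([74, 20, 1413]);
translate([1521, 287, 38]) cube([74, 20, 1413]);
translate([1662, 287, 38]) cube([74, 20, 1413]);
translate([1803, 287, 38]) cube([74, 20, 1413]);
translate([1944, 287, 38]) cube([74, 20, 1413]);


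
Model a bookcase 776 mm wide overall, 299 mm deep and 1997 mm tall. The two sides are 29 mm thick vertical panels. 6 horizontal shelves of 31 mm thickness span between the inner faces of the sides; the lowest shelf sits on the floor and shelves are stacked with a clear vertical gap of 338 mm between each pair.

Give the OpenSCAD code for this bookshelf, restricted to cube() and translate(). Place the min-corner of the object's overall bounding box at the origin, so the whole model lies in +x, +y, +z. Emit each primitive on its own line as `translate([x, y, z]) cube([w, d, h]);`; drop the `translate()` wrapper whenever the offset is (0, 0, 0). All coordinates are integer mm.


cube([29, 299, 1997]);
translate([747, 0, 0]) cube([29, 299, 1997]);
translate([29, 0, 0]) cube([718, 299, 31]);
translate([29, 0, 369]) cube([718, 299, 31]);
translate([29, 0, 738]) cube([718, 299, 31]);
translate([29, 0, 1107]) cube([718, 299, 31]);
translate([29, 0, 1476]) cube([718, 299, 31]);
translate([29, 0, 1845]) cube([718, 299, 31]);


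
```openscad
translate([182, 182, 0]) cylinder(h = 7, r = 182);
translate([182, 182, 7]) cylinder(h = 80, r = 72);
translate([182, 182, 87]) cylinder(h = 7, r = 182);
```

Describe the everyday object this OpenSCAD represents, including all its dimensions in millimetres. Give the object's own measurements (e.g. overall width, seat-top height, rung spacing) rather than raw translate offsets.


A spool: two coaxial disc flanges of radius 182 mm and thickness 7 mm, joined by a core cylinder of radius 72 mm and height 80 mm. The lower flange rests on z = 0 and the three cylinders share a vertical axis.


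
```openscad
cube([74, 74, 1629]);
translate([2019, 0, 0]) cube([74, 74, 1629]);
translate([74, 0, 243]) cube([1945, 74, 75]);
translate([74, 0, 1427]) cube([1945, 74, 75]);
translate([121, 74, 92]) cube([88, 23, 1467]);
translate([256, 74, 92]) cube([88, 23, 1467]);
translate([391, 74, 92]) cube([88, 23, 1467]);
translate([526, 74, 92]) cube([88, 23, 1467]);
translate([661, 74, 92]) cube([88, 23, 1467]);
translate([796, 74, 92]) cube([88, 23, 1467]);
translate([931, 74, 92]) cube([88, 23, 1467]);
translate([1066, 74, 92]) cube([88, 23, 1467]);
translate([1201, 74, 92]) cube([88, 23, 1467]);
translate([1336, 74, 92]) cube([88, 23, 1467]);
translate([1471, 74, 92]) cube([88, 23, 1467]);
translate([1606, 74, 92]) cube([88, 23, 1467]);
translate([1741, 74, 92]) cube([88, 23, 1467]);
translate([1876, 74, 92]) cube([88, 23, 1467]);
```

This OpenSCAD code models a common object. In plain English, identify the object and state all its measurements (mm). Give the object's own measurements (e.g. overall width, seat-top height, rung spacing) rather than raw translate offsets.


A fence section. Two 74×74 mm posts, 1629 mm tall, stand on the floor with a clear span of 1945 mm between their inner faces. Two horizontal rails of 74×75 mm section span the gap between the posts with their undersides at z = 243 mm and z = 1427 mm, flush with the posts' −y face. 14 pickets, each 88 mm wide, 23 mm thick and 1467 mm tall, are fixed to the +y face of the rails with their bottoms at z = 92 mm, spaced across the span with a 47 mm gap after the −x post and between neighbouring pickets, with 55 mm left before the +x post.


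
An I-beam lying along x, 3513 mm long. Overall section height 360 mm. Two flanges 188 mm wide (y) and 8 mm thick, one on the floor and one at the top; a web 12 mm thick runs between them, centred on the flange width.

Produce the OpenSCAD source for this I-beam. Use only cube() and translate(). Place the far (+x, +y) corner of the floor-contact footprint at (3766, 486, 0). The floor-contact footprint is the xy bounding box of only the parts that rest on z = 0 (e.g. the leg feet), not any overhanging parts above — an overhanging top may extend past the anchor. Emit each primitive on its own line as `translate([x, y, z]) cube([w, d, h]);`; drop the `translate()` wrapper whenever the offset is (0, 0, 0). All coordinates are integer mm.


translate([253, 298, 0]) cube([3513, 188, 8]);
translate([253, 386, 8]) cube([3513, 12, 344]);
translate([253, 298, 352]) cube([3513, 188, 8]);


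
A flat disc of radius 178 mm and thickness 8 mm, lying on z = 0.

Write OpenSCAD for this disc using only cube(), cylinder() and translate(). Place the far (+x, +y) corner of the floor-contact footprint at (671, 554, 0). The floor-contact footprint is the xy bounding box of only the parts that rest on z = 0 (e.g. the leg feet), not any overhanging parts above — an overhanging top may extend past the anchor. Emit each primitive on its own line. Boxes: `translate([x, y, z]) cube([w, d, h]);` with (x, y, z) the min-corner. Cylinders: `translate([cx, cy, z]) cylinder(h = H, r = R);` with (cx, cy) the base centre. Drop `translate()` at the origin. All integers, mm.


translate([493, 376, 0]) cylinder(h = 8, r = 178);


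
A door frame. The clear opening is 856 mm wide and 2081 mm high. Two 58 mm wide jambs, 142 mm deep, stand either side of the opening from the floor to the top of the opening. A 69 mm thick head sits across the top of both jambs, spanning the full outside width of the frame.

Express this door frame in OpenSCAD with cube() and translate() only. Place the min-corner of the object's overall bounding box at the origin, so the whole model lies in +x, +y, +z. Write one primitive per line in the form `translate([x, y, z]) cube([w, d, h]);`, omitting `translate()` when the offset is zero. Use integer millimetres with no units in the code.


cube([58, 142, 2081]);
translate([914, 0, 0]) cube([58, 142, 2081]);
translate([0, 0, 2081]) cube([972, 142, 69]);


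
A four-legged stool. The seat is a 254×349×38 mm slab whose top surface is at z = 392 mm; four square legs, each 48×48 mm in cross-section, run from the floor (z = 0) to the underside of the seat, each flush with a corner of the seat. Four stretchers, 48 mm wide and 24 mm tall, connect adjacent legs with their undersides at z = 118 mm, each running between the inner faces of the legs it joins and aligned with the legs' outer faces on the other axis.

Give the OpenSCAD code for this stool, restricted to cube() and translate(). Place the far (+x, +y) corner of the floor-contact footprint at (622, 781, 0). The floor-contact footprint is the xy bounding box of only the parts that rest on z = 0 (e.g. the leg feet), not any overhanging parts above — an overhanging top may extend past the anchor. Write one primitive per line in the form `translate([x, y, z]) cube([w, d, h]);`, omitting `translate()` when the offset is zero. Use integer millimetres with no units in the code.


translate([368, 432, 354]) cube([254, 349, 38]);
translate([368, 432, 0]) cube([48, 48, 354]);
translate([574, 432, 0]) cube([48, 48, 354]);
translate([368, 733, 0]) cube([48, 48, 354]);
translate([574, 733, 0]) cube([48, 48, 354]);
translate([416, 432, 118]) cube([158, 48, 24]);
translate([416, 733, 118]) cube([158, 48, 24]);
translate([368, 480, 118]) cube([48, 253, 24]);
translate([574, 480, 118]) cube([48, 253, 24]);


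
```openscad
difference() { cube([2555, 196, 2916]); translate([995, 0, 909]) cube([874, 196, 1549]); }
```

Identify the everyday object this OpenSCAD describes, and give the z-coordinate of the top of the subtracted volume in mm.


A wall with a window opening. The window head height is 2458 mm.

A wall with a rectangular opening subtracted — a window. Sill at z = 909, opening 1549 mm tall, so the head is at 909 + 1549 = 2458 mm.


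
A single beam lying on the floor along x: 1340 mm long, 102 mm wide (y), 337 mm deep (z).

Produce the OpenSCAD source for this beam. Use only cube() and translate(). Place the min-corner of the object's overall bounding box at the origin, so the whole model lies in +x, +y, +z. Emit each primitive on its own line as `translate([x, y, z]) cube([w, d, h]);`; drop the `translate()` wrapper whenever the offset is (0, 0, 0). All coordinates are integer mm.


cube([1340, 102, 337]);


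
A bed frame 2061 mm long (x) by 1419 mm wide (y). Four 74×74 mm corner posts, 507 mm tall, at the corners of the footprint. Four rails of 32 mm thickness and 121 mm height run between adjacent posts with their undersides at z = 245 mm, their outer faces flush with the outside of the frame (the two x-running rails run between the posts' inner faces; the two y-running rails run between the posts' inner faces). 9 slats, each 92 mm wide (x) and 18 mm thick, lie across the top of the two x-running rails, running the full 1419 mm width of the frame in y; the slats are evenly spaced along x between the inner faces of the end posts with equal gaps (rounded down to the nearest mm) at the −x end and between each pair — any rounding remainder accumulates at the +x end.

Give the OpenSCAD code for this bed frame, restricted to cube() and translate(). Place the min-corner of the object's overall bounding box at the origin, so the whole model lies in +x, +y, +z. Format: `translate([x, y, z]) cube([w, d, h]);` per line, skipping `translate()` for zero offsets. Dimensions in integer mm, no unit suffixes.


// slat z = rail_z + rail_h = 245 + 121 = 366
// slat gap = ⌊(1913 − 9·92) / 10⌋ = 108
cube([74, 74, 507]);
translate([0, 1345, 0]) cube([74, 74, 507]);
translate([1987, 0, 0]) cube([74, 74, 507]);
translate([1987, 1345, 0]) cube([74, 74, 507]);
translate([74, 0, 245]) cube([1913, 32, 121]);
translate([74, 1387, 245]) cube([1913, 32, 121]);
translate([0, 74, 245]) cube([32, 1271, 121]);
translate([2029, 74, 245]) cube([32, 1271, 121]);
translate([182, 0, 366]) cube([92, 1419, 18]);
translate([382, 0, 366]) cube([92, 1419, 18]);
translate([582, 0, 366]) cube([92, 1419, 18]);
translate([782, 0, 366]) cube([92, 1419, 18]);
translate([982, 0, 366]) cube([92, 1419, 18]);
translate([1182, 0, 366]) cube([92, 1419, 18]);
translate([1382, 0, 366]) cube([92, 1419, 18]);
translate([1582, 0, 366]) cube([92, 1419, 18]);
translate([1782, 0, 366]) cube([92, 1419, 18]);


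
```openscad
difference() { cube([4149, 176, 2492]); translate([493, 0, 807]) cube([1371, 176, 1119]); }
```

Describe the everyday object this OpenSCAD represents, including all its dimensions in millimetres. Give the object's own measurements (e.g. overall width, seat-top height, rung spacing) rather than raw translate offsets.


A wall 4149 mm long (x), 176 mm thick (y), 2492 mm tall, with a rectangular window opening cut through it. The opening is 1371 mm wide and 1119 mm tall; its sill is at z = 807 mm and its near (−x) edge is 493 mm from the wall's −x end. The opening passes through the full wall thickness.


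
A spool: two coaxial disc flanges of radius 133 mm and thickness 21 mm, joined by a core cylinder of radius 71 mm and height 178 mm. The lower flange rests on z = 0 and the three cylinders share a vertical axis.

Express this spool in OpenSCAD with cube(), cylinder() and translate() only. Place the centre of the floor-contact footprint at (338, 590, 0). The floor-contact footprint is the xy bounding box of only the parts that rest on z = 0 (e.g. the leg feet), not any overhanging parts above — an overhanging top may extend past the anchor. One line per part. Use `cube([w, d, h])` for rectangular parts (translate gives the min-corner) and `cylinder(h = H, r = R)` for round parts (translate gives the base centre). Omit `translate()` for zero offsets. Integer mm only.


translate([338, 590, 0]) cylinder(h = 21, r = 133);
translate([338, 590, 21]) cylinder(h = 178, r = 71);
translate([338, 590, 199]) cylinder(h = 21, r = 133);


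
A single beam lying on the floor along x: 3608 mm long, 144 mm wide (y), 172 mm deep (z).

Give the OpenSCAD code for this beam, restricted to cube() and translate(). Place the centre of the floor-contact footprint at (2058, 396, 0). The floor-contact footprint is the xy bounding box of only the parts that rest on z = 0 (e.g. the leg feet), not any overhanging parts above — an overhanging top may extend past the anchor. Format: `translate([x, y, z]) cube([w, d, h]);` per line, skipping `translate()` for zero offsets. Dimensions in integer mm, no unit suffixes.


translate([254, 324, 0]) cube([3608, 144, 172]);


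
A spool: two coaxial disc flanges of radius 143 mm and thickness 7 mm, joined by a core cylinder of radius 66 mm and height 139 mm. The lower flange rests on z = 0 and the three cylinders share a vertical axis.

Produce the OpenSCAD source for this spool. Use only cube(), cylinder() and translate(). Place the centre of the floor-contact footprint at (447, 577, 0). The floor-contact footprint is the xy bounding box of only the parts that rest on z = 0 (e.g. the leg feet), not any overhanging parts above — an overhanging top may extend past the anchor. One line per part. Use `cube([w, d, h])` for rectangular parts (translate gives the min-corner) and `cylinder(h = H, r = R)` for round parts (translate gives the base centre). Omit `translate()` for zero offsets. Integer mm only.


translate([447, 577, 0]) cylinder(h = 7, r = 143);
translate([447, 577, 7]) cylinder(h = 139, r = 66);
translate([447, 577, 146]) cylinder(h = 7, r = 143);


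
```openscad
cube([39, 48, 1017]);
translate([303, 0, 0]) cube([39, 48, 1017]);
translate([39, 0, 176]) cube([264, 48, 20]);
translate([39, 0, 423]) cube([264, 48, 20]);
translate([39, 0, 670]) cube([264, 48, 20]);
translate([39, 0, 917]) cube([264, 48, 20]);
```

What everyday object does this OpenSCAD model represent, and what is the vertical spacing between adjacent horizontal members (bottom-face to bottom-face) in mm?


A ladder. The rung spacing is 247 mm.

Two tall 39×48 posts with 4 short bars between them — a ladder. Adjacent rungs sit at z = 176 and z = 423, so the spacing is 423 − 176 = 247 mm.


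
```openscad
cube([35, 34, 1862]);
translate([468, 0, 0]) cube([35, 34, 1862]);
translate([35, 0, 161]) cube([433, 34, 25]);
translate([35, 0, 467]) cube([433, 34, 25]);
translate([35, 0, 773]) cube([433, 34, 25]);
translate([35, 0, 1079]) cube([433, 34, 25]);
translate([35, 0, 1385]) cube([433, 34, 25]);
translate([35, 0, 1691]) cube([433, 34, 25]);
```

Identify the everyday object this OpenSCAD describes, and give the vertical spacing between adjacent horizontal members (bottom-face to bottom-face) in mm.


A ladder. The rung spacing is 306 mm.

Two tall 35×34 posts with 6 short bars between them — a ladder. Adjacent rungs sit at z = 161 and z = 467, so the spacing is 467 − 161 = 306 mm.


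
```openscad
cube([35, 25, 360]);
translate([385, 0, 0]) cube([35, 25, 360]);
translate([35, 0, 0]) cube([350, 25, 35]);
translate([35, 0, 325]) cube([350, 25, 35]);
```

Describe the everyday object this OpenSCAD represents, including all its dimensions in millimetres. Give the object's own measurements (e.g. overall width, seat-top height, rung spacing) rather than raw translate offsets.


A rectangular picture frame lying in the x–z plane (depth along y). The opening is 350 mm wide (x) by 290 mm tall (z), surrounded by a border 35 mm wide on all four sides. The frame is 25 mm deep and is made of two full-height vertical stiles with two horizontal rails fitted between them.
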